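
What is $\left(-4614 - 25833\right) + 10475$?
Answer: $-19972$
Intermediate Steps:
$\left(-4614 - 25833\right) + 10475 = -30447 + 10475 = -19972$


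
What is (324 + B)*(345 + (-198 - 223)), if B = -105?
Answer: -16644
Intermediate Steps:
(324 + B)*(345 + (-198 - 223)) = (324 - 105)*(345 + (-198 - 223)) = 219*(345 - 421) = 219*(-76) = -16644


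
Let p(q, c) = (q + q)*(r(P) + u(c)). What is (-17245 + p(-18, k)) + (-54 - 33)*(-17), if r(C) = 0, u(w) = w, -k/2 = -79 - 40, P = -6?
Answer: -24334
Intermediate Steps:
k = 238 (k = -2*(-79 - 40) = -2*(-119) = 238)
p(q, c) = 2*c*q (p(q, c) = (q + q)*(0 + c) = (2*q)*c = 2*c*q)
(-17245 + p(-18, k)) + (-54 - 33)*(-17) = (-17245 + 2*238*(-18)) + (-54 - 33)*(-17) = (-17245 - 8568) - 87*(-17) = -25813 + 1479 = -24334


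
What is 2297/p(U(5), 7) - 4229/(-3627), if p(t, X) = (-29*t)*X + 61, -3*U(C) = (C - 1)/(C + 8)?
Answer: 338412280/11573757 ≈ 29.240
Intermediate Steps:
U(C) = -(-1 + C)/(3*(8 + C)) (U(C) = -(C - 1)/(3*(C + 8)) = -(-1 + C)/(3*(8 + C)))
p(t, X) = 61 - 29*X*t (p(t, X) = -29*X*t + 61 = 61 - 29*X*t)
2297/p(U(5), 7) - 4229/(-3627) = 2297/(61 - 29*7*(1 - 1*5)/(3*(8 + 5))) - 4229/(-3627) = 2297/(61 - 29*7*(⅓)*(1 - 5)/13) - 4229*(-1/3627) = 2297/(61 - 29*7*(⅓)*(1/13)*(-4)) + 4229/3627 = 2297/(61 - 29*7*(-4/39)) + 4229/3627 = 2297/(61 + 812/39) + 4229/3627 = 2297/(3191/39) + 4229/3627 = 2297*(39/3191) + 4229/3627 = 89583/3191 + 4229/3627 = 338412280/11573757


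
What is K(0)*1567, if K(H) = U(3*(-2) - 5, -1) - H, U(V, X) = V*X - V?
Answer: 34474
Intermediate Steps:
U(V, X) = -V + V*X
K(H) = 22 - H (K(H) = (3*(-2) - 5)*(-1 - 1) - H = (-6 - 5)*(-2) - H = -11*(-2) - H = 22 - H)
K(0)*1567 = (22 - 1*0)*1567 = (22 + 0)*1567 = 22*1567 = 34474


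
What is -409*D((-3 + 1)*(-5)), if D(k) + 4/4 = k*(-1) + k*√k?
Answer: 4499 - 4090*√10 ≈ -8434.7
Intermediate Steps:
D(k) = -1 + k^(3/2) - k (D(k) = -1 + (k*(-1) + k*√k) = -1 + (-k + k^(3/2)) = -1 + (k^(3/2) - k) = -1 + k^(3/2) - k)
-409*D((-3 + 1)*(-5)) = -409*(-1 + ((-3 + 1)*(-5))^(3/2) - (-3 + 1)*(-5)) = -409*(-1 + (-2*(-5))^(3/2) - (-2)*(-5)) = -409*(-1 + 10^(3/2) - 1*10) = -409*(-1 + 10*√10 - 10) = -409*(-11 + 10*√10) = 4499 - 4090*√10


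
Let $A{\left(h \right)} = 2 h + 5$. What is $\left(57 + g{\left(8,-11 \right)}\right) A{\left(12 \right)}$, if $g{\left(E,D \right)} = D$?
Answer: $1334$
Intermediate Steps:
$A{\left(h \right)} = 5 + 2 h$
$\left(57 + g{\left(8,-11 \right)}\right) A{\left(12 \right)} = \left(57 - 11\right) \left(5 + 2 \cdot 12\right) = 46 \left(5 + 24\right) = 46 \cdot 29 = 1334$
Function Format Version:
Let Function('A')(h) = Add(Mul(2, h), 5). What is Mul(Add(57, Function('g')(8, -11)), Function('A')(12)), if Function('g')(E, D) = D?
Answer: 1334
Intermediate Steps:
Function('A')(h) = Add(5, Mul(2, h))
Mul(Add(57, Function('g')(8, -11)), Function('A')(12)) = Mul(Add(57, -11), Add(5, Mul(2, 12))) = Mul(46, Add(5, 24)) = Mul(46, 29) = 1334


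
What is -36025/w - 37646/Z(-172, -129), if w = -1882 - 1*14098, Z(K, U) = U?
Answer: 121246061/412284 ≈ 294.08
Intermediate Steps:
w = -15980 (w = -1882 - 14098 = -15980)
-36025/w - 37646/Z(-172, -129) = -36025/(-15980) - 37646/(-129) = -36025*(-1/15980) - 37646*(-1/129) = 7205/3196 + 37646/129 = 121246061/412284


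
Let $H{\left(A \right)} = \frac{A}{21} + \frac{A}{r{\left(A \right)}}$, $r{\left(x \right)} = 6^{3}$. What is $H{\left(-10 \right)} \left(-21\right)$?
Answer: $\frac{395}{36} \approx 10.972$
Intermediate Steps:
$r{\left(x \right)} = 216$
$H{\left(A \right)} = \frac{79 A}{1512}$ ($H{\left(A \right)} = \frac{A}{21} + \frac{A}{216} = \frac{79 A}{1512}$)
$H{\left(-10 \right)} \left(-21\right) = \frac{79}{1512} \left(-10\right) \left(-21\right) = \left(- \frac{395}{756}\right) \left(-21\right) = \frac{395}{36}$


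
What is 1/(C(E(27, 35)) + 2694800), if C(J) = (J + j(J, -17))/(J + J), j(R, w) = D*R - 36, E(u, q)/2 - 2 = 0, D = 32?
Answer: 1/2694812 ≈ 3.7108e-7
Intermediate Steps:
E(u, q) = 4 (E(u, q) = 4 + 2*0 = 4 + 0 = 4)
j(R, w) = -36 + 32*R (j(R, w) = 32*R - 36 = -36 + 32*R)
C(J) = (-36 + 33*J)/(2*J) (C(J) = (J + (-36 + 32*J))/(J + J) = (-36 + 33*J)/((2*J)) = (-36 + 33*J)*(1/(2*J)) = (-36 + 33*J)/(2*J))
1/(C(E(27, 35)) + 2694800) = 1/((33/2 - 18/4) + 2694800) = 1/((33/2 - 18*1/4) + 2694800) = 1/((33/2 - 9/2) + 2694800) = 1/(12 + 2694800) = 1/2694812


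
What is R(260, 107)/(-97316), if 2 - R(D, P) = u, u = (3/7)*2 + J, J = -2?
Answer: -11/340606 ≈ -3.2295e-5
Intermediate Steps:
u = -8/7 (u = (3/7)*2 - 2 = 6/7 - 2 = -8/7 ≈ -1.1429)
R(D, P) = 22/7 (R(D, P) = 2 - 1*(-8/7) = 2 + 8/7 = 22/7)
R(260, 107)/(-97316) = (22/7)/(-97316) = (22/7)*(-1/97316) = -11/340606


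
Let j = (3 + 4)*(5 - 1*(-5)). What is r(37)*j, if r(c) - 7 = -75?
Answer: -4760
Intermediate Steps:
r(c) = -68 (r(c) = 7 - 75 = -68)
j = 70 (j = 7*(5 + 5) = 7*10 = 70)
r(37)*j = -68*70 = -4760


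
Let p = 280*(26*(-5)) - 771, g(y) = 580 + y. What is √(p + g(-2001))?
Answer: 24*I*√67 ≈ 196.45*I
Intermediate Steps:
p = -37171 (p = 280*(-130) - 771 = -36400 - 771 = -37171)
√(p + g(-2001)) = √(-37171 + (580 - 2001)) = √(-37171 - 1421) = √(-38592) = 24*I*√67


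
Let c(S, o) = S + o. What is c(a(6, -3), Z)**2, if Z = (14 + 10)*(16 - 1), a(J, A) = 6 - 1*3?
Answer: 131769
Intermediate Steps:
a(J, A) = 3 (a(J, A) = 6 - 3 = 3)
Z = 360 (Z = 24*15 = 360)
c(a(6, -3), Z)**2 = (3 + 360)**2 = 363**2 = 131769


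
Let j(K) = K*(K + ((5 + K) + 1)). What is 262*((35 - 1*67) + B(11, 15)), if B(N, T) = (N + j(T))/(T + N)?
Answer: -36811/13 ≈ -2831.6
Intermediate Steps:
j(K) = K*(6 + 2*K) (j(K) = K*(K + (6 + K)) = K*(6 + 2*K))
B(N, T) = (N + 2*T*(3 + T))/(N + T) (B(N, T) = (N + 2*T*(3 + T))/(T + N) = (N + 2*T*(3 + T))/(N + T))
262*((35 - 1*67) + B(11, 15)) = 262*((35 - 1*67) + (11 + 2*15*(3 + 15))/(11 + 15)) = 262*((35 - 67) + (11 + 2*15*18)/26) = 262*(-32 + (11 + 540)/26) = 262*(-32 + (1/26)*551) = 262*(-32 + 551/26) = 262*(-281/26) = -36811/13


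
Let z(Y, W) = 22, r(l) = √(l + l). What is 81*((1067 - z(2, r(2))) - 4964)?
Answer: -317439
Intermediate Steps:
r(l) = √2*√l (r(l) = √(2*l) = √2*√l)
81*((1067 - z(2, r(2))) - 4964) = 81*((1067 - 1*22) - 4964) = 81*((1067 - 22) - 4964) = 81*(1045 - 4964) = 81*(-3919) = -317439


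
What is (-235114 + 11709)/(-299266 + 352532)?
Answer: -223405/53266 ≈ -4.1941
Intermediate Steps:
(-235114 + 11709)/(-299266 + 352532) = -223405/53266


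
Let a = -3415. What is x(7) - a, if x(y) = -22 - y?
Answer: 3386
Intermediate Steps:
x(7) - a = (-22 - 1*7) - 1*(-3415) = (-22 - 7) + 3415 = -29 + 3415 = 3386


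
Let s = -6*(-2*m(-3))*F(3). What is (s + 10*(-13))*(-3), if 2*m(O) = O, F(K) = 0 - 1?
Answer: 336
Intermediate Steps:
F(K) = -1
m(O) = O/2
s = 18 (s = -6*(-(-3))*(-1) = -6*(-2*(-3/2))*(-1) = -18*(-1) = -6*(-3) = 18)
(s + 10*(-13))*(-3) = (18 + 10*(-13))*(-3) = (18 - 130)*(-3) = -112*(-3) = 336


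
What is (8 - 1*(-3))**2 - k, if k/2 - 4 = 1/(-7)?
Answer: 793/7 ≈ 113.29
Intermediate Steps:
k = 54/7 (k = 8 + 2/(-7) = 8 + 2*(-1/7) = 8 - 2/7 = 54/7 ≈ 7.7143)
(8 - 1*(-3))**2 - k = (8 - 1*(-3))**2 - 1*54/7 = (8 + 3)**2 - 54/7 = 11**2 - 54/7 = 121 - 54/7 = 793/7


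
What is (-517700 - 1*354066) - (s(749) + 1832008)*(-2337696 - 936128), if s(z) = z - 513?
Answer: 5998443509290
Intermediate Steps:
s(z) = -513 + z
(-517700 - 1*354066) - (s(749) + 1832008)*(-2337696 - 936128) = (-517700 - 1*354066) - ((-513 + 749) + 1832008)*(-2337696 - 936128) = (-517700 - 354066) - (236 + 1832008)*(-3273824) = -871766 - 1832244*(-3273824) = -871766 - 1*(-5998444381056) = -871766 + 5998444381056 = 5998443509290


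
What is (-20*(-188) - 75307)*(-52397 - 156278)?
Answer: 14930070225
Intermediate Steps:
(-20*(-188) - 75307)*(-52397 - 156278) = (3760 - 75307)*(-208675) = -71547*(-208675) = 14930070225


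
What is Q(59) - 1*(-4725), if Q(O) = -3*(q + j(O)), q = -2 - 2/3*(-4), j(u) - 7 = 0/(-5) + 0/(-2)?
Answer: 4702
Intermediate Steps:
j(u) = 7 (j(u) = 7 + (0/(-5) + 0/(-2)) = 7 + (0*(-1/5) + 0*(-1/2)) = 7 + (0 + 0) = 7 + 0 = 7)
q = 2/3 (q = -2 - 2*1/3*(-4) = -2 - 2/3*(-4) = -2 + 8/3 = 2/3 ≈ 0.66667)
Q(O) = -23 (Q(O) = -3*(2/3 + 7) = -3*23/3 = -23)
Q(59) - 1*(-4725) = -23 - 1*(-4725) = -23 + 4725 = 4702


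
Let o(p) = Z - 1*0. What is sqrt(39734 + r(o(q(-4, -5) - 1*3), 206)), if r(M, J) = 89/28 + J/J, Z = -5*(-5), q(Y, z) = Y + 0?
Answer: sqrt(7788683)/14 ≈ 199.34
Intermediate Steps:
q(Y, z) = Y
Z = 25
o(p) = 25 (o(p) = 25 - 1*0 = 25 + 0 = 25)
r(M, J) = 117/28 (r(M, J) = 89*(1/28) + 1 = 89/28 + 1 = 117/28)
sqrt(39734 + r(o(q(-4, -5) - 1*3), 206)) = sqrt(39734 + 117/28) = sqrt(1112669/28) = sqrt(7788683)/14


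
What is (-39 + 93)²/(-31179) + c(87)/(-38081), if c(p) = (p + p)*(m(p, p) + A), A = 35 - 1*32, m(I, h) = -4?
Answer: -35206350/395775833 ≈ -0.088955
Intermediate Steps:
A = 3 (A = 35 - 32 = 3)
c(p) = -2*p (c(p) = (p + p)*(-4 + 3) = (2*p)*(-1) = -2*p)
(-39 + 93)²/(-31179) + c(87)/(-38081) = (-39 + 93)²/(-31179) - 2*87/(-38081) = 54²*(-1/31179) - 174*(-1/38081) = 2916*(-1/31179) + 174/38081 = -972/10393 + 174/38081 = -35206350/395775833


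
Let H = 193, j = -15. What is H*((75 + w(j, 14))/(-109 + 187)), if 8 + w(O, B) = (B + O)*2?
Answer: 965/6 ≈ 160.83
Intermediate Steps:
w(O, B) = -8 + 2*B + 2*O (w(O, B) = -8 + (B + O)*2 = -8 + (2*B + 2*O) = -8 + 2*B + 2*O)
H*((75 + w(j, 14))/(-109 + 187)) = 193*((75 + (-8 + 2*14 + 2*(-15)))/(-109 + 187)) = 193*((75 + (-8 + 28 - 30))/78) = 193*((75 - 10)*(1/78)) = 193*(65*(1/78)) = 193*(⅚) = 965/6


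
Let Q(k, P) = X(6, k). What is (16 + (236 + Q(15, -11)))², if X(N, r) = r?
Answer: 71289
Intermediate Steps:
Q(k, P) = k
(16 + (236 + Q(15, -11)))² = (16 + (236 + 15))² = (16 + 251)² = 267² = 71289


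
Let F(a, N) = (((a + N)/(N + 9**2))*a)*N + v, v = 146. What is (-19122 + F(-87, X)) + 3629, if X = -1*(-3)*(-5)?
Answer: -191002/11 ≈ -17364.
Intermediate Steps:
X = -15 (X = 3*(-5) = -15)
F(a, N) = 146 + N*a*(N + a)/(81 + N) (F(a, N) = (((a + N)/(N + 9**2))*a)*N + 146 = (((N + a)/(N + 81))*a)*N + 146 = (((N + a)/(81 + N))*a)*N + 146 = (a*(N + a)/(81 + N))*N + 146 = N*a*(N + a)/(81 + N) + 146 = 146 + N*a*(N + a)/(81 + N))
(-19122 + F(-87, X)) + 3629 = (-19122 + (11826 + 146*(-15) - 15*(-87)**2 - 87*(-15)**2)/(81 - 15)) + 3629 = (-19122 + (11826 - 2190 - 15*7569 - 87*225)/66) + 3629 = (-19122 + (11826 - 2190 - 113535 - 19575)/66) + 3629 = (-19122 + (1/66)*(-123474)) + 3629 = (-19122 - 20579/11) + 3629 = -230921/11 + 3629 = -191002/11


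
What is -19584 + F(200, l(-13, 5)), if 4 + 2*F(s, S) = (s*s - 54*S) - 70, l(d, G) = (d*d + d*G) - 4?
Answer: -2321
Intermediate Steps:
l(d, G) = -4 + d² + G*d (l(d, G) = (d² + G*d) - 4 = -4 + d² + G*d)
F(s, S) = -37 + s²/2 - 27*S (F(s, S) = -2 + ((s*s - 54*S) - 70)/2 = -2 + ((s² - 54*S) - 70)/2 = -2 + (-70 + s² - 54*S)/2 = -2 + (-35 + s²/2 - 27*S) = -37 + s²/2 - 27*S)
-19584 + F(200, l(-13, 5)) = -19584 + (-37 + (½)*200² - 27*(-4 + (-13)² + 5*(-13))) = -19584 + (-37 + (½)*40000 - 27*(-4 + 169 - 65)) = -19584 + (-37 + 20000 - 27*100) = -19584 + (-37 + 20000 - 2700) = -19584 + 17263 = -2321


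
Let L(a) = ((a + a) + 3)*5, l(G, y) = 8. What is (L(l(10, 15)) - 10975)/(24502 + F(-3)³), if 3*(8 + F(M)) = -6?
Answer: -5440/11751 ≈ -0.46294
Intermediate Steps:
F(M) = -10 (F(M) = -8 + (⅓)*(-6) = -8 - 2 = -10)
L(a) = 15 + 10*a (L(a) = (2*a + 3)*5 = (3 + 2*a)*5 = 15 + 10*a)
(L(l(10, 15)) - 10975)/(24502 + F(-3)³) = ((15 + 10*8) - 10975)/(24502 + (-10)³) = ((15 + 80) - 10975)/(24502 - 1000) = (95 - 10975)/23502 = -10880*1/23502 = -5440/11751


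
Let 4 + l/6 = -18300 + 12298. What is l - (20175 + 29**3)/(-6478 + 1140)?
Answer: -96157802/2669 ≈ -36028.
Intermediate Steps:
l = -36036 (l = -24 + 6*(-18300 + 12298) = -24 + 6*(-6002) = -24 - 36012 = -36036)
l - (20175 + 29**3)/(-6478 + 1140) = -36036 - (20175 + 29**3)/(-6478 + 1140) = -36036 - (20175 + 24389)/(-5338) = -36036 - 44564*(-1)/5338 = -36036 - 1*(-22282/2669) = -36036 + 22282/2669 = -96157802/2669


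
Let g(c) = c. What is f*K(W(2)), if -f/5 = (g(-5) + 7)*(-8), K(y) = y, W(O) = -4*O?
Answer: -640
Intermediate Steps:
f = 80 (f = -5*(-5 + 7)*(-8) = -10*(-8) = -5*(-16) = 80)
f*K(W(2)) = 80*(-4*2) = 80*(-8) = -640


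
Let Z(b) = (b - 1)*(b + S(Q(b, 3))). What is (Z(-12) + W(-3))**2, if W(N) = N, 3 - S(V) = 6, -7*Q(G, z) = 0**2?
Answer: 36864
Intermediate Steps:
Q(G, z) = 0 (Q(G, z) = -1/7*0**2 = -1/7*0 = 0)
S(V) = -3 (S(V) = 3 - 1*6 = 3 - 6 = -3)
Z(b) = (-1 + b)*(-3 + b) (Z(b) = (b - 1)*(b - 3) = (-1 + b)*(-3 + b))
(Z(-12) + W(-3))**2 = ((3 + (-12)**2 - 4*(-12)) - 3)**2 = ((3 + 144 + 48) - 3)**2 = (195 - 3)**2 = 192**2 = 36864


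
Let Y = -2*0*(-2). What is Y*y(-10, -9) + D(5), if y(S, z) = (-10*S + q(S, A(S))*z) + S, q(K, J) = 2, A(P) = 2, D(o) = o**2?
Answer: 25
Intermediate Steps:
y(S, z) = -9*S + 2*z (y(S, z) = (-10*S + 2*z) + S = -9*S + 2*z)
Y = 0 (Y = 0*(-2) = 0)
Y*y(-10, -9) + D(5) = 0*(-9*(-10) + 2*(-9)) + 5**2 = 0*(90 - 18) + 25 = 0*72 + 25 = 0 + 25 = 25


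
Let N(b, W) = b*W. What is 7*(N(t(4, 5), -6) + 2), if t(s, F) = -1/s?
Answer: 49/2 ≈ 24.500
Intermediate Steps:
N(b, W) = W*b
7*(N(t(4, 5), -6) + 2) = 7*(-(-6)/4 + 2) = 7*(-6*(-¼) + 2) = 7*(3/2 + 2) = 7*(7/2) = 49/2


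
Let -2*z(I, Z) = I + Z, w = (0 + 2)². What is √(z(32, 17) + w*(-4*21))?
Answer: I*√1442/2 ≈ 18.987*I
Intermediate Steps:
w = 4 (w = 2² = 4)
z(I, Z) = -I/2 - Z/2 (z(I, Z) = -(I + Z)/2 = -I/2 - Z/2)
√(z(32, 17) + w*(-4*21)) = √((-½*32 - ½*17) + 4*(-4*21)) = √((-16 - 17/2) + 4*(-84)) = √(-49/2 - 336) = √(-721/2) = I*√1442/2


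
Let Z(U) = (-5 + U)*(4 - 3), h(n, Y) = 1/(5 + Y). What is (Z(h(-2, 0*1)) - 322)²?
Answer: 2669956/25 ≈ 1.0680e+5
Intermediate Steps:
Z(U) = -5 + U (Z(U) = (-5 + U)*1 = -5 + U)
(Z(h(-2, 0*1)) - 322)² = ((-5 + 1/(5 + 0*1)) - 322)² = ((-5 + 1/(5 + 0)) - 322)² = ((-5 + 1/5) - 322)² = ((-5 + ⅕) - 322)² = (-24/5 - 322)² = (-1634/5)² = 2669956/25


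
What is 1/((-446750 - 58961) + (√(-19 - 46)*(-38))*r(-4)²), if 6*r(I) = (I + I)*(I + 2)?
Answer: -40962591/20715617307761 + 21888*I*√65/20715617307761 ≈ -1.9774e-6 + 8.5185e-9*I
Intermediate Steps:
r(I) = I*(2 + I)/3 (r(I) = ((I + I)*(I + 2))/6 = ((2*I)*(2 + I))/6 = (2*I*(2 + I))/6 = I*(2 + I)/3)
1/((-446750 - 58961) + (√(-19 - 46)*(-38))*r(-4)²) = 1/((-446750 - 58961) + (√(-19 - 46)*(-38))*((⅓)*(-4)*(2 - 4))²) = 1/(-505711 + (√(-65)*(-38))*((⅓)*(-4)*(-2))²) = 1/(-505711 + ((I*√65)*(-38))*(8/3)²) = 1/(-505711 - 38*I*√65*(64/9)) = 1/(-505711 - 2432*I*√65/9)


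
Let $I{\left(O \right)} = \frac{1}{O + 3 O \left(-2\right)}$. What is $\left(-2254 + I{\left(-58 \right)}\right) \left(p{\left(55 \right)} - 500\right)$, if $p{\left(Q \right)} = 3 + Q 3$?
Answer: $\frac{108507394}{145} \approx 7.4833 \cdot 10^{5}$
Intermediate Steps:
$p{\left(Q \right)} = 3 + 3 Q$
$I{\left(O \right)} = - \frac{1}{5 O}$ ($I{\left(O \right)} = \frac{1}{O - 6 O} = \frac{1}{\left(-5\right) O} = - \frac{1}{5 O}$)
$\left(-2254 + I{\left(-58 \right)}\right) \left(p{\left(55 \right)} - 500\right) = \left(-2254 - \frac{1}{5 \left(-58\right)}\right) \left(\left(3 + 3 \cdot 55\right) - 500\right) = \left(-2254 - - \frac{1}{290}\right) \left(\left(3 + 165\right) - 500\right) = \left(-2254 + \frac{1}{290}\right) \left(168 - 500\right) = \left(- \frac{653659}{290}\right) \left(-332\right) = \frac{108507394}{145}$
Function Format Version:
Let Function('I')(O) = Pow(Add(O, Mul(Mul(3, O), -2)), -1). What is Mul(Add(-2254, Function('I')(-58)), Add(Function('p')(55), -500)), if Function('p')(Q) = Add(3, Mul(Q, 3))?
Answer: Rational(108507394, 145) ≈ 7.4833e+5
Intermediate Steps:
Function('p')(Q) = Add(3, Mul(3, Q))
Function('I')(O) = Mul(Rational(-1, 5), Pow(O, -1)) (Function('I')(O) = Pow(Add(O, Mul(-6, O)), -1) = Pow(Mul(-5, O), -1) = Mul(Rational(-1, 5), Pow(O, -1)))
Mul(Add(-2254, Function('I')(-58)), Add(Function('p')(55), -500)) = Mul(Add(-2254, Mul(Rational(-1, 5), Pow(-58, -1))), Add(Add(3, Mul(3, 55)), -500)) = Mul(Add(-2254, Mul(Rational(-1, 5), Rational(-1, 58))), Add(Add(3, 165), -500)) = Mul(Add(-2254, Rational(1, 290)), Add(168, -500)) = Mul(Rational(-653659, 290), -332) = Rational(108507394, 145)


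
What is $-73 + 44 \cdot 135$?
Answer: $5867$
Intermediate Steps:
$-73 + 44 \cdot 135 = -73 + 5940 = 5867$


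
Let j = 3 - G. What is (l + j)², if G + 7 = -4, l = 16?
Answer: 900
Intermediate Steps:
G = -11 (G = -7 - 4 = -11)
j = 14 (j = 3 - 1*(-11) = 3 + 11 = 14)
(l + j)² = (16 + 14)² = 30² = 900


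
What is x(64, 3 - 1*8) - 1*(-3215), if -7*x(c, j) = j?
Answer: 22510/7 ≈ 3215.7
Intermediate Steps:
x(c, j) = -j/7
x(64, 3 - 1*8) - 1*(-3215) = -(3 - 1*8)/7 - 1*(-3215) = -(3 - 8)/7 + 3215 = -⅐*(-5) + 3215 = 5/7 + 3215 = 22510/7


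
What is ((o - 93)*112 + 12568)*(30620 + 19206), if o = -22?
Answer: -15545712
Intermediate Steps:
((o - 93)*112 + 12568)*(30620 + 19206) = ((-22 - 93)*112 + 12568)*(30620 + 19206) = (-115*112 + 12568)*49826 = (-12880 + 12568)*49826 = -312*49826 = -15545712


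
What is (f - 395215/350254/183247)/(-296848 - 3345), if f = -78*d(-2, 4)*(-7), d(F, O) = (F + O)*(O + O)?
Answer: -560702641635953/19267285739384434 ≈ -0.029101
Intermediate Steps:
d(F, O) = 2*O*(F + O) (d(F, O) = (F + O)*(2*O) = 2*O*(F + O))
f = 8736 (f = -156*4*(-2 + 4)*(-7) = -156*4*2*(-7) = -78*16*(-7) = -1248*(-7) = 8736)
(f - 395215/350254/183247)/(-296848 - 3345) = (8736 - 395215/350254/183247)/(-296848 - 3345) = (8736 - 395215*1/350254*(1/183247))/(-300193) = (8736 - 395215/350254*1/183247)*(-1/300193) = (8736 - 395215/64182994738)*(-1/300193) = (560702641635953/64182994738)*(-1/300193) = -560702641635953/19267285739384434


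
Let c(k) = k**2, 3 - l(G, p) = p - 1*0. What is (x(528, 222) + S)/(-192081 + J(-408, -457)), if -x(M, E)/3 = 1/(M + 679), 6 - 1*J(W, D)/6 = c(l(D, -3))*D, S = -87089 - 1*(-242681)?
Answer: -62599847/37550977 ≈ -1.6671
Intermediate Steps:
l(G, p) = 3 - p (l(G, p) = 3 - (p - 1*0) = 3 - (p + 0) = 3 - p)
S = 155592 (S = -87089 + 242681 = 155592)
J(W, D) = 36 - 216*D (J(W, D) = 36 - 6*(3 - 1*(-3))**2*D = 36 - 6*(3 + 3)**2*D = 36 - 6*6**2*D = 36 - 216*D)
x(M, E) = -3/(679 + M) (x(M, E) = -3/(M + 679) = -3/(679 + M))
(x(528, 222) + S)/(-192081 + J(-408, -457)) = (-3/(679 + 528) + 155592)/(-192081 + (36 - 216*(-457))) = (-3/1207 + 155592)/(-192081 + (36 + 98712)) = (-3*1/1207 + 155592)/(-192081 + 98748) = (-3/1207 + 155592)/(-93333) = (187799541/1207)*(-1/93333) = -62599847/37550977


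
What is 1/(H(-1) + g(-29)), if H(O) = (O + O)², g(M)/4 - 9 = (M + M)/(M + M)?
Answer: 1/44 ≈ 0.022727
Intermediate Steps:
g(M) = 40 (g(M) = 36 + 4*((M + M)/(M + M)) = 36 + 4*((2*M)/((2*M))) = 36 + 4*((2*M)*(1/(2*M))) = 36 + 4*1 = 36 + 4 = 40)
H(O) = 4*O² (H(O) = (2*O)² = 4*O²)
1/(H(-1) + g(-29)) = 1/(4*(-1)² + 40) = 1/(4*1 + 40) = 1/(4 + 40) = 1/44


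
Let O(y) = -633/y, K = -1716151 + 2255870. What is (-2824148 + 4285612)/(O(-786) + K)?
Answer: 382903568/141406589 ≈ 2.7078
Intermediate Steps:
K = 539719
(-2824148 + 4285612)/(O(-786) + K) = (-2824148 + 4285612)/(-633/(-786) + 539719) = 1461464/(-633*(-1/786) + 539719) = 1461464/(211/262 + 539719) = 1461464/(141406589/262) = 1461464*(262/141406589) = 382903568/141406589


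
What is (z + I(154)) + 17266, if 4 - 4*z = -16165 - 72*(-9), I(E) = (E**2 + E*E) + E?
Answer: 274929/4 ≈ 68732.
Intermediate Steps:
I(E) = E + 2*E**2 (I(E) = (E**2 + E**2) + E = 2*E**2 + E = E + 2*E**2)
z = 15521/4 (z = 1 - (-16165 - 72*(-9))/4 = 1 - (-16165 + 648)/4 = 1 - 1/4*(-15517) = 1 + 15517/4 = 15521/4 ≈ 3880.3)
(z + I(154)) + 17266 = (15521/4 + 154*(1 + 2*154)) + 17266 = (15521/4 + 154*(1 + 308)) + 17266 = (15521/4 + 154*309) + 17266 = (15521/4 + 47586) + 17266 = 205865/4 + 17266 = 274929/4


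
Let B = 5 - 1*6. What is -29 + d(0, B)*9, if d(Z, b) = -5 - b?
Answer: -65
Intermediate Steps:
B = -1 (B = 5 - 6 = -1)
-29 + d(0, B)*9 = -29 + (-5 - 1*(-1))*9 = -29 + (-5 + 1)*9 = -29 - 4*9 = -29 - 36 = -65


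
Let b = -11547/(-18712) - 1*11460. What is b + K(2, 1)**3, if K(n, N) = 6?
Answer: -210386181/18712 ≈ -11243.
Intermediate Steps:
b = -214427973/18712 (b = -11547*(-1/18712) - 11460 = 11547/18712 - 11460 = -214427973/18712 ≈ -11459.)
b + K(2, 1)**3 = -214427973/18712 + 6**3 = -214427973/18712 + 216 = -210386181/18712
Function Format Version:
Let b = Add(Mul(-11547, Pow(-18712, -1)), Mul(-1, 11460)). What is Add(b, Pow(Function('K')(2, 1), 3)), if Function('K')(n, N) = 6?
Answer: Rational(-210386181, 18712) ≈ -11243.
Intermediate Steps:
b = Rational(-214427973, 18712) (b = Add(Mul(-11547, Rational(-1, 18712)), -11460) = Add(Rational(11547, 18712), -11460) = Rational(-214427973, 18712) ≈ -11459.)
Add(b, Pow(Function('K')(2, 1), 3)) = Add(Rational(-214427973, 18712), Pow(6, 3)) = Add(Rational(-214427973, 18712), 216) = Rational(-210386181, 18712)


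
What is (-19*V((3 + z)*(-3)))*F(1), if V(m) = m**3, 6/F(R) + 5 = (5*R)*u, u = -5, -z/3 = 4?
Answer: 373977/5 ≈ 74795.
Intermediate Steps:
z = -12 (z = -3*4 = -12)
F(R) = 6/(-5 - 25*R) (F(R) = 6/(-5 + (5*R)*(-5)) = 6/(-5 - 25*R))
(-19*V((3 + z)*(-3)))*F(1) = (-19*(-27*(3 - 12)**3))*(6/(5*(-1 - 5*1))) = (-19*(-9*(-3))**3)*(6/(5*(-1 - 5))) = (-19*27**3)*((6/5)/(-6)) = (-19*19683)*((6/5)*(-1/6)) = -373977*(-1/5) = 373977/5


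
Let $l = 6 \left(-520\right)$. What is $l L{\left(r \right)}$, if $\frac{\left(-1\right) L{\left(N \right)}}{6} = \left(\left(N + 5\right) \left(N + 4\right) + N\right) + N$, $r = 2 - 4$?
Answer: $37440$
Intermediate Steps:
$r = -2$ ($r = 2 - 4 = -2$)
$l = -3120$
$L{\left(N \right)} = - 12 N - 6 \left(4 + N\right) \left(5 + N\right)$ ($L{\left(N \right)} = - 6 \left(\left(\left(N + 5\right) \left(N + 4\right) + N\right) + N\right) = - 6 \left(\left(\left(5 + N\right) \left(4 + N\right) + N\right) + N\right) = - 6 \left(\left(\left(4 + N\right) \left(5 + N\right) + N\right) + N\right) = - 6 \left(\left(N + \left(4 + N\right) \left(5 + N\right)\right) + N\right) = - 6 \left(2 N + \left(4 + N\right) \left(5 + N\right)\right) = - 12 N - 6 \left(4 + N\right) \left(5 + N\right)$)
$l L{\left(r \right)} = - 3120 \left(-120 - -132 - 6 \left(-2\right)^{2}\right) = - 3120 \left(-120 + 132 - 24\right) = \left(-3120\right) \left(-12\right) = 37440$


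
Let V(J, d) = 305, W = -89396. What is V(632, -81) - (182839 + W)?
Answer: -93138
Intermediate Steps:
V(632, -81) - (182839 + W) = 305 - (182839 - 89396) = 305 - 1*93443 = 305 - 93443 = -93138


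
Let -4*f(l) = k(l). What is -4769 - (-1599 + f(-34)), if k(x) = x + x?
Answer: -3187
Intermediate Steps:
k(x) = 2*x
f(l) = -l/2
-4769 - (-1599 + f(-34)) = -4769 - (-1599 - ½*(-34)) = -4769 - (-1599 + 17) = -4769 - 1*(-1582) = -4769 + 1582 = -3187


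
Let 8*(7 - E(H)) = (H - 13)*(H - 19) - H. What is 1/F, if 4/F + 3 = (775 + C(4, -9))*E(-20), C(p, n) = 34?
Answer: -1012083/32 ≈ -31628.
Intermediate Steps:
E(H) = 7 + H/8 - (-19 + H)*(-13 + H)/8 (E(H) = 7 - ((H - 13)*(H - 19) - H)/8 = 7 - ((-13 + H)*(-19 + H) - H)/8 = 7 - ((-19 + H)*(-13 + H) - H)/8 = 7 - (-H + (-19 + H)*(-13 + H))/8 = 7 + (H/8 - (-19 + H)*(-13 + H)/8) = 7 + H/8 - (-19 + H)*(-13 + H)/8)
F = -32/1012083 (F = 4/(-3 + (775 + 34)*(-191/8 - 1/8*(-20)**2 + (33/8)*(-20))) = 4/(-3 + 809*(-191/8 - 1/8*400 - 165/2)) = 4/(-3 + 809*(-191/8 - 50 - 165/2)) = 4/(-3 + 809*(-1251/8)) = 4/(-3 - 1012059/8) = 4/(-1012083/8) = 4*(-8/1012083) = -32/1012083 ≈ -3.1618e-5)
1/F = 1/(-32/1012083) = -1012083/32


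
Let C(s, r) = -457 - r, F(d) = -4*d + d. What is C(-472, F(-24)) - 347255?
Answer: -347784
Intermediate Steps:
F(d) = -3*d
C(-472, F(-24)) - 347255 = (-457 - (-3)*(-24)) - 347255 = (-457 - 1*72) - 347255 = (-457 - 72) - 347255 = -529 - 347255 = -347784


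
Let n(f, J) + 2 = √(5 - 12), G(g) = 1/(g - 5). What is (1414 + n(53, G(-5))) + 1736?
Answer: 3148 + I*√7 ≈ 3148.0 + 2.6458*I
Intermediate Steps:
G(g) = 1/(-5 + g)
n(f, J) = -2 + I*√7 (n(f, J) = -2 + √(5 - 12) = -2 + √(-7) = -2 + I*√7)
(1414 + n(53, G(-5))) + 1736 = (1414 + (-2 + I*√7)) + 1736 = (1412 + I*√7) + 1736 = 3148 + I*√7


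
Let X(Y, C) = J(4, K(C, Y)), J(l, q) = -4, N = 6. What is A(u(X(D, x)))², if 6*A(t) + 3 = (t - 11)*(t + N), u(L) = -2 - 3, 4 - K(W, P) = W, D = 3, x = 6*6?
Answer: 361/36 ≈ 10.028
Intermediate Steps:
x = 36
K(W, P) = 4 - W
X(Y, C) = -4
u(L) = -5
A(t) = -½ + (-11 + t)*(6 + t)/6 (A(t) = -½ + ((t - 11)*(t + 6))/6 = -½ + ((-11 + t)*(6 + t))/6 = -½ + (-11 + t)*(6 + t)/6)
A(u(X(D, x)))² = (-23/2 - ⅚*(-5) + (⅙)*(-5)²)² = (-23/2 + 25/6 + (⅙)*25)² = (-23/2 + 25/6 + 25/6)² = (-19/6)² = 361/36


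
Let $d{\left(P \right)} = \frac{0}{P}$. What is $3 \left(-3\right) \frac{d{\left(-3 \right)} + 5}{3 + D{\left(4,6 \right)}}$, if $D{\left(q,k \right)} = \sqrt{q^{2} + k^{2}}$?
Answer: $\frac{135}{43} - \frac{90 \sqrt{13}}{43} \approx -4.407$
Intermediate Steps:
$d{\left(P \right)} = 0$
$D{\left(q,k \right)} = \sqrt{k^{2} + q^{2}}$
$3 \left(-3\right) \frac{d{\left(-3 \right)} + 5}{3 + D{\left(4,6 \right)}} = 3 \left(-3\right) \frac{0 + 5}{3 + \sqrt{6^{2} + 4^{2}}} = - 9 \frac{5}{3 + \sqrt{36 + 16}} = - 9 \frac{5}{3 + \sqrt{52}} = - 9 \frac{5}{3 + 2 \sqrt{13}} = - \frac{45}{3 + 2 \sqrt{13}}$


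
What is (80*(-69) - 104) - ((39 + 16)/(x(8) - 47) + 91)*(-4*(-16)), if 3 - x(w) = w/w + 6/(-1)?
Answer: -442952/39 ≈ -11358.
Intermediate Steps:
x(w) = 8 (x(w) = 3 - (w/w + 6/(-1)) = 3 - (1 + 6*(-1)) = 3 - (1 - 6) = 3 - 1*(-5) = 3 + 5 = 8)
(80*(-69) - 104) - ((39 + 16)/(x(8) - 47) + 91)*(-4*(-16)) = (80*(-69) - 104) - ((39 + 16)/(8 - 47) + 91)*(-4*(-16)) = (-5520 - 104) - (55/(-39) + 91)*64 = -5624 - (55*(-1/39) + 91)*64 = -5624 - (-55/39 + 91)*64 = -5624 - 3494*64/39 = -5624 - 1*223616/39 = -5624 - 223616/39 = -442952/39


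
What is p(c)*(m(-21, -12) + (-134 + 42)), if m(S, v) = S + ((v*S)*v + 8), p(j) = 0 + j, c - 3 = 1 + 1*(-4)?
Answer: 0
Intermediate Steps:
c = 0 (c = 3 + (1 + 1*(-4)) = 3 + (1 - 4) = 3 - 3 = 0)
p(j) = j
m(S, v) = 8 + S + S*v² (m(S, v) = S + ((S*v)*v + 8) = S + (S*v² + 8) = S + (8 + S*v²) = 8 + S + S*v²)
p(c)*(m(-21, -12) + (-134 + 42)) = 0*((8 - 21 - 21*(-12)²) + (-134 + 42)) = 0*((8 - 21 - 21*144) - 92) = 0*((8 - 21 - 3024) - 92) = 0*(-3037 - 92) = 0*(-3129) = 0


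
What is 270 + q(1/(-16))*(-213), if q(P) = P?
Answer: 4533/16 ≈ 283.31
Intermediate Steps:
270 + q(1/(-16))*(-213) = 270 - 213/(-16) = 270 - 1/16*(-213) = 270 + 213/16 = 4533/16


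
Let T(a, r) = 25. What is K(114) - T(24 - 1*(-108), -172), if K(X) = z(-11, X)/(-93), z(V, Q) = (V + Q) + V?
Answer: -2417/93 ≈ -25.989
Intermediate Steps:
z(V, Q) = Q + 2*V (z(V, Q) = (Q + V) + V = Q + 2*V)
K(X) = 22/93 - X/93 (K(X) = (X + 2*(-11))/(-93) = (X - 22)*(-1/93) = (-22 + X)*(-1/93) = 22/93 - X/93)
K(114) - T(24 - 1*(-108), -172) = (22/93 - 1/93*114) - 1*25 = (22/93 - 38/31) - 25 = -92/93 - 25 = -2417/93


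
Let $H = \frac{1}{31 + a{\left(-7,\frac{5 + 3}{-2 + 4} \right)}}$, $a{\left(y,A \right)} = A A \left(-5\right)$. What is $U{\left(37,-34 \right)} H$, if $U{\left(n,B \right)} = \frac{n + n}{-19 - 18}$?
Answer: $\frac{2}{49} \approx 0.040816$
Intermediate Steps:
$a{\left(y,A \right)} = - 5 A^{2}$ ($a{\left(y,A \right)} = A^{2} \left(-5\right) = - 5 A^{2}$)
$U{\left(n,B \right)} = - \frac{2 n}{37}$ ($U{\left(n,B \right)} = \frac{2 n}{-37} = 2 n \left(- \frac{1}{37}\right) = - \frac{2 n}{37}$)
$H = - \frac{1}{49}$ ($H = \frac{1}{31 - 5 \left(\frac{5 + 3}{-2 + 4}\right)^{2}} = \frac{1}{31 - 5 \left(\frac{8}{2}\right)^{2}} = \frac{1}{31 - 5 \left(8 \cdot \frac{1}{2}\right)^{2}} = \frac{1}{31 - 5 \cdot 4^{2}} = \frac{1}{31 - 80} = \frac{1}{-49} = - \frac{1}{49} \approx -0.020408$)
$U{\left(37,-34 \right)} H = \left(- \frac{2}{37}\right) 37 \left(- \frac{1}{49}\right) = \left(-2\right) \left(- \frac{1}{49}\right) = \frac{2}{49}$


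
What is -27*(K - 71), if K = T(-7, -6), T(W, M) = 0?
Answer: 1917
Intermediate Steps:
K = 0
-27*(K - 71) = -27*(0 - 71) = -27*(-71) = 1917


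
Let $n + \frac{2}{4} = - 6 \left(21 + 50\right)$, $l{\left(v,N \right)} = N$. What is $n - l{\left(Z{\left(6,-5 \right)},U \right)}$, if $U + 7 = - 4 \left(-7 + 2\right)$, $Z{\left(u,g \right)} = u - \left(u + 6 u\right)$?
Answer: $- \frac{879}{2} \approx -439.5$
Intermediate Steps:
$Z{\left(u,g \right)} = - 6 u$ ($Z{\left(u,g \right)} = u - 7 u = - 6 u$)
$U = 13$ ($U = -7 - 4 \left(-7 + 2\right) = -7 - -20 = -7 + 20 = 13$)
$n = - \frac{853}{2}$ ($n = - \frac{1}{2} - 6 \left(21 + 50\right) = - \frac{1}{2} - 426 = - \frac{853}{2} \approx -426.5$)
$n - l{\left(Z{\left(6,-5 \right)},U \right)} = - \frac{853}{2} - 13 = - \frac{879}{2}$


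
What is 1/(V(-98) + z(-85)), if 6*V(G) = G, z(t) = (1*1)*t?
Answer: -3/304 ≈ -0.0098684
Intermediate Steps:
z(t) = t (z(t) = 1*t = t)
V(G) = G/6
1/(V(-98) + z(-85)) = 1/((1/6)*(-98) - 85) = 1/(-49/3 - 85) = 1/(-304/3) = -3/304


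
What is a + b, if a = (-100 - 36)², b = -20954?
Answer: -2458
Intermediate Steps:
a = 18496 (a = (-136)² = 18496)
a + b = 18496 - 20954 = -2458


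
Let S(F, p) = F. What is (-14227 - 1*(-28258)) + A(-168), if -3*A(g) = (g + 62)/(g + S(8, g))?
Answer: 3367387/240 ≈ 14031.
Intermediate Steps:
A(g) = -(62 + g)/(3*(8 + g)) (A(g) = -(g + 62)/(3*(g + 8)) = -(62 + g)/(3*(8 + g)))
(-14227 - 1*(-28258)) + A(-168) = (-14227 - 1*(-28258)) + (-62 - 1*(-168))/(3*(8 - 168)) = (-14227 + 28258) + (1/3)*(-62 + 168)/(-160) = 14031 + (1/3)*(-1/160)*106 = 14031 - 53/240 = 3367387/240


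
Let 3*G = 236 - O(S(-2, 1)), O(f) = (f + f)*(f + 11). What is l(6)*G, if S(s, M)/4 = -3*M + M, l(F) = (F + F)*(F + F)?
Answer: 13632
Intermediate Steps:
l(F) = 4*F² (l(F) = (2*F)*(2*F) = 4*F²)
S(s, M) = -8*M (S(s, M) = 4*(-3*M + M) = 4*(-2*M) = -8*M)
O(f) = 2*f*(11 + f) (O(f) = (2*f)*(11 + f) = 2*f*(11 + f))
G = 284/3 (G = (236 - 2*(-8*1)*(11 - 8*1))/3 = (236 - 2*(-8)*(11 - 8))/3 = (236 - 2*(-8)*3)/3 = (236 - 1*(-48))/3 = (236 + 48)/3 = (⅓)*284 = 284/3 ≈ 94.667)
l(6)*G = (4*6²)*(284/3) = (4*36)*(284/3) = 144*(284/3) = 13632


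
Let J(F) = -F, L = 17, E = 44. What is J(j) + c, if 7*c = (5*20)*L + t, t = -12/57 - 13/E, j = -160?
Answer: 2357097/5852 ≈ 402.78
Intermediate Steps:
t = -423/836 (t = -12/57 - 13/44 = -12*1/57 - 13*1/44 = -4/19 - 13/44 = -423/836 ≈ -0.50598)
c = 1420777/5852 (c = ((5*20)*17 - 423/836)/7 = (100*17 - 423/836)/7 = (1700 - 423/836)/7 = (⅐)*(1420777/836) = 1420777/5852 ≈ 242.78)
J(j) + c = -1*(-160) + 1420777/5852 = 160 + 1420777/5852 = 2357097/5852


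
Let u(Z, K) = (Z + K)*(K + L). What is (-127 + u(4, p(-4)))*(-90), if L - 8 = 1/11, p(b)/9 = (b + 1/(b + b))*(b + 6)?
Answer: -35803755/88 ≈ -4.0686e+5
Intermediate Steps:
p(b) = 9*(6 + b)*(b + 1/(2*b)) (p(b) = 9*((b + 1/(b + b))*(b + 6)) = 9*((b + 1/(2*b))*(6 + b)) = 9*((6 + b)*(b + 1/(2*b))) = 9*(6 + b)*(b + 1/(2*b)))
L = 89/11 (L = 8 + 1/11 = 89/11 ≈ 8.0909)
u(Z, K) = (89/11 + K)*(K + Z) (u(Z, K) = (Z + K)*(K + 89/11) = (K + Z)*(89/11 + K) = (89/11 + K)*(K + Z))
(-127 + u(4, p(-4)))*(-90) = (-127 + ((9/2 + 9*(-4)**2 + 27/(-4) + 54*(-4))**2 + 89*(9/2 + 9*(-4)**2 + 27/(-4) + 54*(-4))/11 + (89/11)*4 + (9/2 + 9*(-4)**2 + 27/(-4) + 54*(-4))*4))*(-90) = (-127 + ((9/2 + 9*16 + 27*(-1/4) - 216)**2 + 89*(9/2 + 9*16 + 27*(-1/4) - 216)/11 + 356/11 + (9/2 + 9*16 + 27*(-1/4) - 216)*4))*(-90) = (-127 + ((9/2 + 144 - 27/4 - 216)**2 + 89*(9/2 + 144 - 27/4 - 216)/11 + 356/11 + (9/2 + 144 - 27/4 - 216)*4))*(-90) = (-127 + ((-297/4)**2 + (89/11)*(-297/4) + 356/11 - 297/4*4))*(-90) = (-127 + (88209/16 - 2403/4 + 356/11 - 297))*(-90) = (-127 + 817991/176)*(-90) = (795639/176)*(-90) = -35803755/88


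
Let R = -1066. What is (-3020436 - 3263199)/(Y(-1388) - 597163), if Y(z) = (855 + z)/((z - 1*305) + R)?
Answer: 5778849655/549190728 ≈ 10.522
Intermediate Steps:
Y(z) = (855 + z)/(-1371 + z) (Y(z) = (855 + z)/((z - 1*305) - 1066) = (855 + z)/((z - 305) - 1066) = (855 + z)/((-305 + z) - 1066) = (855 + z)/(-1371 + z))
(-3020436 - 3263199)/(Y(-1388) - 597163) = (-3020436 - 3263199)/((855 - 1388)/(-1371 - 1388) - 597163) = -6283635/(-533/(-2759) - 597163) = -6283635/(-1/2759*(-533) - 597163) = -6283635/(533/2759 - 597163) = -6283635/(-1647572184/2759) = -6283635*(-2759/1647572184) = 5778849655/549190728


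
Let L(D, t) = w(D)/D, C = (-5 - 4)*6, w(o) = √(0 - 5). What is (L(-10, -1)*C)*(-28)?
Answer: -756*I*√5/5 ≈ -338.09*I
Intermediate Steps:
w(o) = I*√5 (w(o) = √(-5) = I*√5)
C = -54 (C = -9*6 = -54)
L(D, t) = I*√5/D (L(D, t) = (I*√5)/D = I*√5/D)
(L(-10, -1)*C)*(-28) = ((I*√5/(-10))*(-54))*(-28) = ((I*√5*(-⅒))*(-54))*(-28) = (-I*√5/10*(-54))*(-28) = (27*I*√5/5)*(-28) = -756*I*√5/5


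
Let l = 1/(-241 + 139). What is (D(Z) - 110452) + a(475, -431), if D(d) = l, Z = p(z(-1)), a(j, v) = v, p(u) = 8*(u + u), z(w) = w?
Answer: -11310067/102 ≈ -1.1088e+5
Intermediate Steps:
p(u) = 16*u (p(u) = 8*(2*u) = 16*u)
Z = -16 (Z = 16*(-1) = -16)
l = -1/102 (l = 1/(-102) = -1/102 ≈ -0.0098039)
D(d) = -1/102
(D(Z) - 110452) + a(475, -431) = (-1/102 - 110452) - 431 = -11266105/102 - 431 = -11310067/102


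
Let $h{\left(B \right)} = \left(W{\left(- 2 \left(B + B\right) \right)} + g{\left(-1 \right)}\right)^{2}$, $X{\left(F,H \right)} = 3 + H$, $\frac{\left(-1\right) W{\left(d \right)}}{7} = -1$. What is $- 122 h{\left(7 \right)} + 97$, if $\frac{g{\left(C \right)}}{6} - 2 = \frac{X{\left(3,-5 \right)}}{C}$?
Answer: $-117145$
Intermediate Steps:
$W{\left(d \right)} = 7$ ($W{\left(d \right)} = \left(-7\right) \left(-1\right) = 7$)
$g{\left(C \right)} = 12 - \frac{12}{C}$ ($g{\left(C \right)} = 12 + 6 \frac{3 - 5}{C} = 12 + 6 \left(- \frac{2}{C}\right) = 12 - \frac{12}{C}$)
$h{\left(B \right)} = 961$ ($h{\left(B \right)} = \left(7 + \left(12 - \frac{12}{-1}\right)\right)^{2} = \left(7 + \left(12 - -12\right)\right)^{2} = \left(7 + \left(12 + 12\right)\right)^{2} = \left(7 + 24\right)^{2} = 31^{2} = 961$)
$- 122 h{\left(7 \right)} + 97 = \left(-122\right) 961 + 97 = -117242 + 97 = -117145$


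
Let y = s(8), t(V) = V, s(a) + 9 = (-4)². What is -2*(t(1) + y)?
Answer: -16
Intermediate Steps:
s(a) = 7 (s(a) = -9 + (-4)² = -9 + 16 = 7)
y = 7
-2*(t(1) + y) = -2*(1 + 7) = -2*8 = -16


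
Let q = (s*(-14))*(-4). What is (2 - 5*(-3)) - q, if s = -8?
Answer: 465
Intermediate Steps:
q = -448 (q = -8*(-14)*(-4) = 112*(-4) = -448)
(2 - 5*(-3)) - q = (2 - 5*(-3)) - 1*(-448) = (2 + 15) + 448 = 17 + 448 = 465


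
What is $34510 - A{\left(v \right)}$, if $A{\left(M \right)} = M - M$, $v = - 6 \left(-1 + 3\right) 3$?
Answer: $34510$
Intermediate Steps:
$v = -36$ ($v = \left(-6\right) 2 \cdot 3 = \left(-12\right) 3 = -36$)
$A{\left(M \right)} = 0$
$34510 - A{\left(v \right)} = 34510 - 0 = 34510 + 0 = 34510$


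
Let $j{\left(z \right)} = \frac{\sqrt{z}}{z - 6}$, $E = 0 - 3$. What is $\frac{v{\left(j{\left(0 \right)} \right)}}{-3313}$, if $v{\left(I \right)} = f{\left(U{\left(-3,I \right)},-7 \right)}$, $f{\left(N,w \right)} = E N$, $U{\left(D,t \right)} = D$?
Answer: $- \frac{9}{3313} \approx -0.0027166$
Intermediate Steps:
$E = -3$ ($E = 0 - 3 = -3$)
$j{\left(z \right)} = \frac{\sqrt{z}}{-6 + z}$
$f{\left(N,w \right)} = - 3 N$
$v{\left(I \right)} = 9$ ($v{\left(I \right)} = \left(-3\right) \left(-3\right) = 9$)
$\frac{v{\left(j{\left(0 \right)} \right)}}{-3313} = \frac{9}{-3313} = 9 \left(- \frac{1}{3313}\right) = - \frac{9}{3313}$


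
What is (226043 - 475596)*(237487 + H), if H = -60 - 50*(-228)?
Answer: -62095524331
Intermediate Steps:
H = 11340 (H = -60 + 11400 = 11340)
(226043 - 475596)*(237487 + H) = (226043 - 475596)*(237487 + 11340) = -249553*248827 = -62095524331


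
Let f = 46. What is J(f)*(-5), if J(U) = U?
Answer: -230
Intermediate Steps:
J(f)*(-5) = 46*(-5) = -230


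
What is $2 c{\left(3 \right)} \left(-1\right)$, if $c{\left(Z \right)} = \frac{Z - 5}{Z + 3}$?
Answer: $\frac{2}{3} \approx 0.66667$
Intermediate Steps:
$c{\left(Z \right)} = \frac{-5 + Z}{3 + Z}$
$2 c{\left(3 \right)} \left(-1\right) = 2 \frac{-5 + 3}{3 + 3} \left(-1\right) = 2 \cdot \frac{1}{6} \left(-2\right) \left(-1\right) = 2 \left(- \frac{1}{3}\right) \left(-1\right) = \left(- \frac{2}{3}\right) \left(-1\right) = \frac{2}{3}$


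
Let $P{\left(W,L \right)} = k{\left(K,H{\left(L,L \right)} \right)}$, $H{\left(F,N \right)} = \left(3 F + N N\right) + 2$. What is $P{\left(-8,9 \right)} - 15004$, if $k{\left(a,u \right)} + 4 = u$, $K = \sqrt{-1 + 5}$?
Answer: $-14898$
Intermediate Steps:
$K = 2$ ($K = \sqrt{4} = 2$)
$H{\left(F,N \right)} = 2 + N^{2} + 3 F$ ($H{\left(F,N \right)} = \left(3 F + N^{2}\right) + 2 = \left(N^{2} + 3 F\right) + 2 = 2 + N^{2} + 3 F$)
$k{\left(a,u \right)} = -4 + u$
$P{\left(W,L \right)} = -2 + L^{2} + 3 L$ ($P{\left(W,L \right)} = -4 + \left(2 + L^{2} + 3 L\right) = -2 + L^{2} + 3 L$)
$P{\left(-8,9 \right)} - 15004 = \left(-2 + 9^{2} + 3 \cdot 9\right) - 15004 = \left(-2 + 81 + 27\right) - 15004 = 106 - 15004 = -14898$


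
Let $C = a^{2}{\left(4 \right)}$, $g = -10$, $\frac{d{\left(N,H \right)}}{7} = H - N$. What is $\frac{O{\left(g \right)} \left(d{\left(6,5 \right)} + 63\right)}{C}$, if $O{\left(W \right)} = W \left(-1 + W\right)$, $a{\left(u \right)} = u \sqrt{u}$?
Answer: $\frac{385}{4} \approx 96.25$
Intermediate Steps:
$d{\left(N,H \right)} = - 7 N + 7 H$ ($d{\left(N,H \right)} = 7 \left(H - N\right) = - 7 N + 7 H$)
$a{\left(u \right)} = u^{\frac{3}{2}}$
$C = 64$ ($C = \left(4^{\frac{3}{2}}\right)^{2} = 8^{2} = 64$)
$\frac{O{\left(g \right)} \left(d{\left(6,5 \right)} + 63\right)}{C} = \frac{- 10 \left(-1 - 10\right) \left(\left(\left(-7\right) 6 + 7 \cdot 5\right) + 63\right)}{64} = \left(-10\right) \left(-11\right) \left(\left(-42 + 35\right) + 63\right) \frac{1}{64} = 110 \left(-7 + 63\right) \frac{1}{64} = 110 \cdot 56 \cdot \frac{1}{64} = 6160 \cdot \frac{1}{64} = \frac{385}{4}$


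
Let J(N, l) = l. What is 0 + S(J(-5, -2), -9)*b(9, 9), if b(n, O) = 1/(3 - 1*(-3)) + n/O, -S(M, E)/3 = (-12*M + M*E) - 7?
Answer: -245/2 ≈ -122.50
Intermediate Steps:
S(M, E) = 21 + 36*M - 3*E*M (S(M, E) = -3*((-12*M + M*E) - 7) = -3*((-12*M + E*M) - 7) = -3*(-7 - 12*M + E*M) = 21 + 36*M - 3*E*M)
b(n, O) = ⅙ + n/O (b(n, O) = 1/(3 + 3) + n/O = 1/6 + n/O = 1*(⅙) + n/O = ⅙ + n/O)
0 + S(J(-5, -2), -9)*b(9, 9) = 0 + (21 + 36*(-2) - 3*(-9)*(-2))*((9 + (⅙)*9)/9) = 0 + (21 - 72 - 54)*((9 + 3/2)/9) = 0 - 35*21/(3*2) = 0 - 105*7/6 = 0 - 245/2 = -245/2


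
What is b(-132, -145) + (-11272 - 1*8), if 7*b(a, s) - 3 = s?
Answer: -79102/7 ≈ -11300.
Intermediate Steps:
b(a, s) = 3/7 + s/7
b(-132, -145) + (-11272 - 1*8) = (3/7 + (⅐)*(-145)) + (-11272 - 1*8) = (3/7 - 145/7) + (-11272 - 8) = -142/7 - 11280 = -79102/7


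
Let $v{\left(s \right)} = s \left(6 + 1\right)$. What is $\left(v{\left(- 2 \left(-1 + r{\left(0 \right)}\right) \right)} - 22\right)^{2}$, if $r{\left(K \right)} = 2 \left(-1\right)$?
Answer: $400$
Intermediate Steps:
$r{\left(K \right)} = -2$
$v{\left(s \right)} = 7 s$ ($v{\left(s \right)} = s 7 = 7 s$)
$\left(v{\left(- 2 \left(-1 + r{\left(0 \right)}\right) \right)} - 22\right)^{2} = \left(7 \left(- 2 \left(-1 - 2\right)\right) - 22\right)^{2} = \left(7 \left(\left(-2\right) \left(-3\right)\right) - 22\right)^{2} = \left(7 \cdot 6 - 22\right)^{2} = \left(42 - 22\right)^{2} = 20^{2} = 400$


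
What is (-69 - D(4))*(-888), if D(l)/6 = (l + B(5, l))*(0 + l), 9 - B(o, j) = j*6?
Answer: -173160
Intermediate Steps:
B(o, j) = 9 - 6*j (B(o, j) = 9 - j*6 = 9 - 6*j)
D(l) = 6*l*(9 - 5*l) (D(l) = 6*((l + (9 - 6*l))*(0 + l)) = 6*((9 - 5*l)*l) = 6*(l*(9 - 5*l)) = 6*l*(9 - 5*l))
(-69 - D(4))*(-888) = (-69 - 6*4*(9 - 5*4))*(-888) = (-69 - 6*4*(9 - 20))*(-888) = (-69 - 6*4*(-11))*(-888) = (-69 - 1*(-264))*(-888) = (-69 + 264)*(-888) = 195*(-888) = -173160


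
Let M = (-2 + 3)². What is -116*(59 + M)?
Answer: -6960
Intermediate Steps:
M = 1 (M = 1² = 1)
-116*(59 + M) = -116*(59 + 1) = -116*60 = -6960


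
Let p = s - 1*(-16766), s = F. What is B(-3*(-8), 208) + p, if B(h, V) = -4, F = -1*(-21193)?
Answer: 37955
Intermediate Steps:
F = 21193
s = 21193
p = 37959 (p = 21193 - 1*(-16766) = 21193 + 16766 = 37959)
B(-3*(-8), 208) + p = -4 + 37959 = 37955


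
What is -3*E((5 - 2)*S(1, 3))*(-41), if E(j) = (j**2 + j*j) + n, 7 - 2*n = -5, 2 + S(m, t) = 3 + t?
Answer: 36162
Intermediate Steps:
S(m, t) = 1 + t (S(m, t) = -2 + (3 + t) = 1 + t)
n = 6 (n = 7/2 - 1/2*(-5) = 7/2 + 5/2 = 6)
E(j) = 6 + 2*j**2 (E(j) = (j**2 + j*j) + 6 = (j**2 + j**2) + 6 = 2*j**2 + 6 = 6 + 2*j**2)
-3*E((5 - 2)*S(1, 3))*(-41) = -3*(6 + 2*((5 - 2)*(1 + 3))**2)*(-41) = -3*(6 + 2*(3*4)**2)*(-41) = -3*(6 + 2*12**2)*(-41) = -3*(6 + 2*144)*(-41) = -3*(6 + 288)*(-41) = -3*294*(-41) = -882*(-41) = 36162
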